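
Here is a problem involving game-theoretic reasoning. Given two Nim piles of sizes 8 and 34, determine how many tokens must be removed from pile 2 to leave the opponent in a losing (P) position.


Piles: 8 and 34
Current XOR: 8 XOR 34 = 42 (non-zero, so this is an N-position).
To make the XOR zero, we need to find a move that balances the piles.
For pile 2 (size 34): target = 34 XOR 42 = 8
We reduce pile 2 from 34 to 8.
Tokens removed: 34 - 8 = 26
Verification: 8 XOR 8 = 0

26


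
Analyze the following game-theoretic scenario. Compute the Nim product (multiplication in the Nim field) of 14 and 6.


Nim multiplication is bilinear over XOR: (u XOR v) * w = (u*w) XOR (v*w).
So we split each operand into its bit components and XOR the pairwise Nim products.
14 = 2 + 4 + 8 (as XOR of powers of 2).
6 = 2 + 4 (as XOR of powers of 2).
Using the standard Nim-product table on single bits:
  2*2 = 3,   2*4 = 8,   2*8 = 12,
  4*4 = 6,   4*8 = 11,  8*8 = 13,
and  1*x = x (identity), k*l = l*k (commutative).
Pairwise Nim products:
  2 * 2 = 3
  2 * 4 = 8
  4 * 2 = 8
  4 * 4 = 6
  8 * 2 = 12
  8 * 4 = 11
XOR them: 3 XOR 8 XOR 8 XOR 6 XOR 12 XOR 11 = 2.
Result: 14 * 6 = 2 (in Nim).

2


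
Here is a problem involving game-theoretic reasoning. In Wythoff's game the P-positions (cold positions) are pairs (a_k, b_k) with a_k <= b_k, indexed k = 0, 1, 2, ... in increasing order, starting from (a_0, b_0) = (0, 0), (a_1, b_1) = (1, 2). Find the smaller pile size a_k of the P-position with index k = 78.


By Wythoff's theorem, a_k = floor(k * phi) and b_k = floor(k * phi^2) = a_k + k, where phi = (1 + sqrt(5))/2 is the golden ratio.
phi = (1 + sqrt(5))/2 = 1.618034
k = 78
k * phi = 78 * 1.618034 = 126.206651
a_78 = floor(k * phi) = 126

126


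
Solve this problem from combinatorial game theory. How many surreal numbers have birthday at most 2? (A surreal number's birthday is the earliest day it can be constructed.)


Day 0: {|} = 0 is born. Count = 1.
Day n: the number of surreal numbers born by day n is 2^(n+1) - 1.
By day 0: 2^1 - 1 = 1
By day 1: 2^2 - 1 = 3
By day 2: 2^3 - 1 = 7
By day 2: 7 surreal numbers.

7


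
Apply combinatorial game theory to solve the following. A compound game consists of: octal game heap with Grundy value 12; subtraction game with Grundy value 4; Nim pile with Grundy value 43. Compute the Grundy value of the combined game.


By the Sprague-Grundy theorem, the Grundy value of a sum of games is the XOR of individual Grundy values.
octal game heap: Grundy value = 12. Running XOR: 0 XOR 12 = 12
subtraction game: Grundy value = 4. Running XOR: 12 XOR 4 = 8
Nim pile: Grundy value = 43. Running XOR: 8 XOR 43 = 35
The combined Grundy value is 35.

35


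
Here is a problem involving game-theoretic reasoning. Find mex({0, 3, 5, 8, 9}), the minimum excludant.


Set = {0, 3, 5, 8, 9}
0 is in the set.
1 is NOT in the set. This is the mex.
mex = 1

1


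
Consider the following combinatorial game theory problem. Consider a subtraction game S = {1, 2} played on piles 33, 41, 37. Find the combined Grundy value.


Subtraction set: {1, 2}
For this subtraction set, G(n) = n mod 3 (period = max + 1 = 3).
Pile 1 (size 33): G(33) = 33 mod 3 = 0
Pile 2 (size 41): G(41) = 41 mod 3 = 2
Pile 3 (size 37): G(37) = 37 mod 3 = 1
Total Grundy value = XOR of all: 0 XOR 2 XOR 1 = 3

3


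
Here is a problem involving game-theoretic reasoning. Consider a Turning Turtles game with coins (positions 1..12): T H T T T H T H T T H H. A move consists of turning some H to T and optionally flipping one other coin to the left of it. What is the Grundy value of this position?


Coins: T H T T T H T H T T H H
Key fact: a single head at position k behaves exactly like a Nim heap of size k (turning it to T and optionally flipping a coin at j < k corresponds to moving the heap from k to j, or to 0), and heads combine as a disjunctive sum (two heads at the same place would cancel, matching j XOR j = 0). So the Nim-value is the XOR of the 1-indexed positions of the heads.
Face-up positions (1-indexed): [2, 6, 8, 11, 12]
XOR 0 with 2: 0 XOR 2 = 2
XOR 2 with 6: 2 XOR 6 = 4
XOR 4 with 8: 4 XOR 8 = 12
XOR 12 with 11: 12 XOR 11 = 7
XOR 7 with 12: 7 XOR 12 = 11
Nim-value = 11

11


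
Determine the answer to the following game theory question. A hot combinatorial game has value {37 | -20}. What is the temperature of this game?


The game is {37 | -20}, a switch {a | b} with numbers a > b.
Cooling {a | b} by t gives {a - t | b + t}, which stops being hot when a - t = b + t, i.e. at t = (a - b)/2. So the temperature of a switch is (a - b)/2.
Temperature = (Left option - Right option) / 2
= (37 - (-20)) / 2
= 57 / 2
= 57/2

57/2


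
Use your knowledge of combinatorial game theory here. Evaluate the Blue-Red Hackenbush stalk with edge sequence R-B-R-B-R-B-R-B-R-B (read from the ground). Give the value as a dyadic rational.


Edges (from ground): R-B-R-B-R-B-R-B-R-B
By Berlekamp's sign-expansion rule, a Blue-Red Hackenbush stalk has the value of the surreal number whose sign sequence is the edge sequence with B -> + and R -> -.
Sign sequence: -+-+-+-+-+
Trace the sign expansion in the surreal number tree, starting from 0:
Edge 1: R (sign -) -> bounds (-inf, 0), value = -1
Edge 2: B (sign +) -> bounds (-1, 0), value = -1/2
Edge 3: R (sign -) -> bounds (-1, -1/2), value = -3/4
Edge 4: B (sign +) -> bounds (-3/4, -1/2), value = -5/8
Edge 5: R (sign -) -> bounds (-3/4, -5/8), value = -11/16
Edge 6: B (sign +) -> bounds (-11/16, -5/8), value = -21/32
Edge 7: R (sign -) -> bounds (-11/16, -21/32), value = -43/64
Edge 8: B (sign +) -> bounds (-43/64, -21/32), value = -85/128
Edge 9: R (sign -) -> bounds (-43/64, -85/128), value = -171/256
Edge 10: B (sign +) -> bounds (-171/256, -85/128), value = -341/512
Game value = -341/512

-341/512


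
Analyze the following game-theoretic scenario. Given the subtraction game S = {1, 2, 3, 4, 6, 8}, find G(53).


The subtraction set is S = {1, 2, 3, 4, 6, 8}.
G(k) = mex{ G(k - s) : s in S, s <= k }. We compute iteratively: G(0) = 0.
G(1) = mex({0}) = 1
G(2) = mex({0, 1}) = 2
G(3) = mex({0, 1, 2}) = 3
G(4) = mex({0, 1, 2, 3}) = 4
G(5) = mex({1, 2, 3, 4}) = 0
G(6) = mex({0, 2, 3, 4}) = 1
G(7) = mex({0, 1, 3, 4}) = 2
G(8) = mex({0, 1, 2, 4}) = 3
G(9) = mex({0, 1, 2, 3}) = 4
G(10) = mex({1, 2, 3, 4}) = 0
G(11) = mex({0, 2, 3, 4}) = 1
G(12) = mex({0, 1, 3, 4}) = 2
Observe that G(5)..G(12) = 0, 1, 2, 3, 4, 0, 1, 2 repeats G(0)..G(7) = 0, 1, 2, 3, 4, 0, 1, 2.
For k >= max(S) = 8, G(k) is determined by the previous 8 values G(k-8)..G(k-1); a window of 8 consecutive values has recurred shifted by 5, so by induction G(k + 5) = G(k) for all k >= 0: the sequence is periodic from the start with period 5.
One period: G(0..4) = 0, 1, 2, 3, 4.
53 mod 5 = 3, so G(53) = G(3) = 3.

3


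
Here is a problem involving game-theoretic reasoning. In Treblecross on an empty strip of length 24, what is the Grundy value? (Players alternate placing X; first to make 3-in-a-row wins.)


Treblecross: place X on empty cells; 3-in-a-row wins.
Playing within two cells of an existing X lets the opponent win at once, so sensible play treats the cells i-2..i+2 around each X as dead. The player left with no safe cell loses, so this is a normal-play take-away game on strips of safe cells.
Placing X at cell i (0-indexed) of a strip of k safe cells leaves independent strips of sizes max(0, i-2) and max(0, k-i-3). Hence G(k) = mex{ G(max(0,i-2)) XOR G(max(0,k-i-3)) : 0 <= i < k }, with G(0) = 0.
G(1): splits (0,0):0^0=0 -> mex({0}) = 1
G(2): splits (0,0):0^0=0 -> mex({0}) = 1
G(3): splits (0,0):0^0=0 -> mex({0}) = 1
G(4): splits (0,1):0^1=1 (0,0):0^0=0 -> mex({0, 1}) = 2
G(5): splits (0,2):0^1=1 (0,1):0^1=1 (0,0):0^0=0 -> mex({0, 1}) = 2
G(6) = mex({1}) = 0
G(7) = mex({0, 1, 2}) = 3
G(8) = mex({0, 1, 2}) = 3
G(9) = mex({0, 2}) = 1
G(10) = mex({0, 2, 3}) = 1
G(11) = mex({0, 3}) = 1
G(12) = mex({1, 3}) = 0
G(13) = mex({0, 1, 2, 3}) = 4
G(14) = mex({0, 1, 2}) = 3
G(15) = mex({0, 1, 2}) = 3
G(16) = mex({0, 1, 2, 4}) = 3
G(17) = mex({0, 1, 3, 4}) = 2
G(18) = mex({0, 1, 3, 4}) = 2
G(19) = mex({0, 1, 3, 5}) = 2
G(20) = mex({0, 1, 2, 3, 5}) = 4
G(21) = mex({0, 1, 2, 3, 5}) = 4
G(22) = mex({1, 2, 6}) = 0
G(23) = mex({0, 1, 2, 3, 4, 6}) = 5
G(24) = mex({0, 1, 2, 3, 4}) = 5
Therefore G(24) = 5.

5


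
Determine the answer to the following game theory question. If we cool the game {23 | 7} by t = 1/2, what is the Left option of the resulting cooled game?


Original game: {23 | 7} (a switch {a | b} with a > b).
Cooling by t (for t below the temperature (a - b)/2 = 8) taxes each move by t: {a | b} cooled by t is {a - t | b + t}.
Cooling amount: t = 1/2
Cooled Left option: 23 - 1/2 = 45/2
Cooled Right option: 7 + 1/2 = 15/2
Cooled game: {45/2 | 15/2}
Left option = 45/2

45/2


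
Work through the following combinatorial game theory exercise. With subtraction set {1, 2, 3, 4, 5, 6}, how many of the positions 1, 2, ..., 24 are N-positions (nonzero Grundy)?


Subtraction set S = {1, 2, 3, 4, 5, 6}, so G(n) = n mod 7.
G(n) = 0 when n is a multiple of 7.
Multiples of 7 in [1, 24]: 3
N-positions (nonzero Grundy) = 24 - 3 = 21

21


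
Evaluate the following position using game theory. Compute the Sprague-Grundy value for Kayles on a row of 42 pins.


Kayles: a move removes 1 or 2 adjacent pins from a contiguous row.
Removing pins from a row of k leaves two independent rows (a, b) with a + b = k - 1 (one pin) or a + b = k - 2 (two pins); an end removal gives a = 0.
By Sprague-Grundy, G(k) = mex{ G(a) XOR G(b) } over all these splits. G(0) = 0.
G(1): splits (0,0):0^0=0 -> mex({0}) = 1
G(2): splits (0,1):0^1=1 (0,0):0^0=0 -> mex({0, 1}) = 2
G(3): splits (0,2):0^2=2 (1,1):1^1=0 (0,1):0^1=1 -> mex({0, 1, 2}) = 3
G(4): splits (0,3):0^3=3 (1,2):1^2=3 (0,2):0^2=2 (1,1):1^1=0 -> mex({0, 2, 3}) = 1
G(5): splits (0,4):0^1=1 (1,3):1^3=2 (2,2):2^2=0 (0,3):0^3=3 (1,2):1^2=3 -> mex({0, 1, 2, 3}) = 4
G(6) = mex({0, 1, 2, 4}) = 3
G(7) = mex({0, 1, 3, 4, 5}) = 2
G(8) = mex({0, 2, 3, 5, 6}) = 1
G(9) = mex({0, 1, 2, 3, 6, 7}) = 4
G(10) = mex({0, 1, 3, 4, 5, 7}) = 2
G(11) = mex({0, 1, 2, 3, 4, 5}) = 6
G(12) = mex({0, 1, 2, 3, 5, 6, 7}) = 4
G(13) = mex({0, 2, 3, 4, 6, 7}) = 1
G(14) = mex({0, 1, 4, 5, 6, 7}) = 2
G(15) = mex({0, 1, 2, 3, 4, 5, 6}) = 7
G(16) = mex({0, 2, 3, 5, 6, 7}) = 1
G(17) = mex({0, 1, 2, 3, 5, 6, 7}) = 4
G(18) = mex({0, 1, 2, 4, 5, 6}) = 3
G(19) = mex({0, 1, 3, 4, 5, 7}) = 2
G(20) = mex({0, 2, 3, 4, 5, 6, 7}) = 1
G(21) = mex({0, 1, 2, 3, 5, 6, 7}) = 4
G(22) = mex({0, 1, 2, 3, 4, 5, 7}) = 6
G(23) = mex({0, 1, 2, 3, 4, 5, 6}) = 7
G(24) = mex({0, 1, 2, 3, 5, 6, 7}) = 4
G(25) = mex({0, 2, 3, 4, 6, 7}) = 1
G(26) = mex({0, 1, 3, 4, 5, 6, 7}) = 2
G(27) = mex({0, 1, 2, 3, 4, 5, 6, 7}) = 8
G(28) = mex({0, 1, 2, 3, 4, 6, 7, 8}) = 5
G(29) = mex({0, 1, 2, 3, 5, 6, 7, 8, 9}) = 4
G(30) = mex({0, 1, 2, 3, 4, 5, 6, 9, 10}) = 7
G(31) = mex({0, 1, 3, 4, 5, 7, 10, 11}) = 2
G(32) = mex({0, 2, 3, 4, 5, 6, 7, 9, 11}) = 1
G(33) = mex({0, 1, 2, 3, 4, 5, 6, 7, 9, 12}) = 8
G(34) = mex({0, 1, 2, 3, 4, 5, 7, 8, 11, 12}) = 6
G(35) = mex({0, 1, 2, 3, 4, 5, 6, 8, 9, 10, 11}) = 7
G(36) = mex({0, 1, 2, 3, 5, 6, 7, 9, 10}) = 4
G(37) = mex({0, 2, 3, 4, 6, 7, 9, 10, 11, 12}) = 1
G(38) = mex({0, 1, 3, 4, 5, 6, 7, 9, 10, 11, 12}) = 2
G(39) = mex({0, 1, 2, 4, 5, 6, 7, 9, 10, 12, 14}) = 3
G(40) = mex({0, 2, 3, 4, 6, 7, 11, 12, 14}) = 1
G(41) = mex({0, 1, 2, 3, 5, 6, 7, 9, 10, 11, 12}) = 4
G(42) = mex({0, 1, 2, 3, 4, 5, 6, 9, 10}) = 7
Therefore G(42) = 7.

7


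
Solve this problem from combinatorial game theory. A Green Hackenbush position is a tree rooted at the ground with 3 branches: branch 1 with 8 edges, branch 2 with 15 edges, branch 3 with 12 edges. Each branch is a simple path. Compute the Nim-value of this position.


The tree has 3 branches from the ground vertex.
In Green Hackenbush, the Nim-value of a simple path of length k is k.
Branch 1: length 8, Nim-value = 8
Branch 2: length 15, Nim-value = 15
Branch 3: length 12, Nim-value = 12
Total Nim-value = XOR of all branch values:
0 XOR 8 = 8
8 XOR 15 = 7
7 XOR 12 = 11
Nim-value of the tree = 11

11


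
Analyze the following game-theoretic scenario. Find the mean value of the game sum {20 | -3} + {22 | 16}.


G1 = {20 | -3}, G2 = {22 | 16}
Each is a switch {a | b} with numbers a > b; its mean value is (a + b)/2, and mean value is additive over game sums: m(G1 + G2) = m(G1) + m(G2).
Mean of G1 = (20 + (-3))/2 = 17/2 = 17/2
Mean of G2 = (22 + (16))/2 = 38/2 = 19
Mean of G1 + G2 = 17/2 + 19 = 55/2

55/2


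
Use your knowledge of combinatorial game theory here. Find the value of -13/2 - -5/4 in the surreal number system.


x = -13/2, y = -5/4
Converting to common denominator: 4
x = -26/4, y = -5/4
x - y = -13/2 - -5/4 = -21/4

-21/4


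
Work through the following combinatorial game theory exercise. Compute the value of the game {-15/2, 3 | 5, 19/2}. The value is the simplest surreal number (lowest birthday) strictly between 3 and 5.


Left options: {-15/2, 3}, max = 3
Right options: {5, 19/2}, min = 5
All options are numbers and max(Left) < min(Right), so by the simplicity theorem the value is the simplest (earliest-born) number strictly between 3 and 5.
The only integer strictly between 3 and 5 is 4.
No non-integer in the interval can be simpler: if x is a non-integer in the interval, then floor(x) or ceil(x) also lies in the interval (the interval contains an integer), and both are proper prefixes of x's sign expansion, i.e. born earlier. So the game value is 4.
Game value = 4

4


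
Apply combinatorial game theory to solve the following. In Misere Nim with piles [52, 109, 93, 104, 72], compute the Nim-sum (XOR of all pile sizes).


We need the XOR (exclusive or) of all pile sizes.
After XOR-ing pile 1 (size 52): 0 XOR 52 = 52
After XOR-ing pile 2 (size 109): 52 XOR 109 = 89
After XOR-ing pile 3 (size 93): 89 XOR 93 = 4
After XOR-ing pile 4 (size 104): 4 XOR 104 = 108
After XOR-ing pile 5 (size 72): 108 XOR 72 = 36
The Nim-value of this position is 36.

36


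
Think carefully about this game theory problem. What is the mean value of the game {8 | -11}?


Game = {8 | -11}, a switch {a | b} with numbers a > b.
Its thermograph has left wall a - t and right wall b + t, which meet at t = (a - b)/2, where both equal (a + b)/2. So the mast (mean value) is at (a + b)/2.
Mean = (8 + (-11))/2 = -3/2 = -3/2

-3/2


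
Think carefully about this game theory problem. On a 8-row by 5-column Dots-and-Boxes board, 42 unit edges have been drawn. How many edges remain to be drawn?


Grid: 8 x 5 boxes, i.e. 9 rows and 6 columns of dots.
Horizontal edges: (rows + 1) * cols = 9 * 5 = 45
Vertical edges: rows * (cols + 1) = 8 * 6 = 48
Total edges: 45 + 48 = 93
Edges drawn: 42
Remaining: 93 - 42 = 51

51


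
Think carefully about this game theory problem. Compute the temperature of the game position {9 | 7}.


The game is {9 | 7}, a switch {a | b} with numbers a > b.
Cooling {a | b} by t gives {a - t | b + t}, which stops being hot when a - t = b + t, i.e. at t = (a - b)/2. So the temperature of a switch is (a - b)/2.
Temperature = (Left option - Right option) / 2
= (9 - (7)) / 2
= 2 / 2
= 1

1


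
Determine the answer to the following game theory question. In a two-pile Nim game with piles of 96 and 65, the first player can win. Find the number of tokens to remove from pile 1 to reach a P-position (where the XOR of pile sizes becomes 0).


Piles: 96 and 65
Current XOR: 96 XOR 65 = 33 (non-zero, so this is an N-position).
To make the XOR zero, we need to find a move that balances the piles.
For pile 1 (size 96): target = 96 XOR 33 = 65
We reduce pile 1 from 96 to 65.
Tokens removed: 96 - 65 = 31
Verification: 65 XOR 65 = 0

31


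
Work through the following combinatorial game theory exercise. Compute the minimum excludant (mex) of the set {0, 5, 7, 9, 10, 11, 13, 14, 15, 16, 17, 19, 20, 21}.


Set = {0, 5, 7, 9, 10, 11, 13, 14, 15, 16, 17, 19, 20, 21}
0 is in the set.
1 is NOT in the set. This is the mex.
mex = 1

1


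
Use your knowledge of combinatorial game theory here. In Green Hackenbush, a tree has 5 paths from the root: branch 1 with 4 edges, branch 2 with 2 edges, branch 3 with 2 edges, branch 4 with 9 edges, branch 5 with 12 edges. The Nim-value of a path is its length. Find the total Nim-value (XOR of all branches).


The tree has 5 branches from the ground vertex.
In Green Hackenbush, the Nim-value of a simple path of length k is k.
Branch 1: length 4, Nim-value = 4
Branch 2: length 2, Nim-value = 2
Branch 3: length 2, Nim-value = 2
Branch 4: length 9, Nim-value = 9
Branch 5: length 12, Nim-value = 12
Total Nim-value = XOR of all branch values:
0 XOR 4 = 4
4 XOR 2 = 6
6 XOR 2 = 4
4 XOR 9 = 13
13 XOR 12 = 1
Nim-value of the tree = 1

1


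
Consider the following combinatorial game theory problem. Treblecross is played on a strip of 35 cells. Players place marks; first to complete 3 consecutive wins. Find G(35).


Treblecross: place X on empty cells; 3-in-a-row wins.
Playing within two cells of an existing X lets the opponent win at once, so sensible play treats the cells i-2..i+2 around each X as dead. The player left with no safe cell loses, so this is a normal-play take-away game on strips of safe cells.
Placing X at cell i (0-indexed) of a strip of k safe cells leaves independent strips of sizes max(0, i-2) and max(0, k-i-3). Hence G(k) = mex{ G(max(0,i-2)) XOR G(max(0,k-i-3)) : 0 <= i < k }, with G(0) = 0.
G(1): splits (0,0):0^0=0 -> mex({0}) = 1
G(2): splits (0,0):0^0=0 -> mex({0}) = 1
G(3): splits (0,0):0^0=0 -> mex({0}) = 1
G(4): splits (0,1):0^1=1 (0,0):0^0=0 -> mex({0, 1}) = 2
G(5): splits (0,2):0^1=1 (0,1):0^1=1 (0,0):0^0=0 -> mex({0, 1}) = 2
G(6) = mex({1}) = 0
G(7) = mex({0, 1, 2}) = 3
G(8) = mex({0, 1, 2}) = 3
G(9) = mex({0, 2}) = 1
G(10) = mex({0, 2, 3}) = 1
G(11) = mex({0, 3}) = 1
G(12) = mex({1, 3}) = 0
G(13) = mex({0, 1, 2, 3}) = 4
G(14) = mex({0, 1, 2}) = 3
G(15) = mex({0, 1, 2}) = 3
G(16) = mex({0, 1, 2, 4}) = 3
G(17) = mex({0, 1, 3, 4}) = 2
G(18) = mex({0, 1, 3, 4}) = 2
G(19) = mex({0, 1, 3, 5}) = 2
G(20) = mex({0, 1, 2, 3, 5}) = 4
G(21) = mex({0, 1, 2, 3, 5}) = 4
G(22) = mex({1, 2, 6}) = 0
G(23) = mex({0, 1, 2, 3, 4, 6}) = 5
G(24) = mex({0, 1, 2, 3, 4}) = 5
G(25) = mex({0, 1, 3, 4, 7}) = 2
G(26) = mex({0, 1, 3, 4, 5, 7}) = 2
G(27) = mex({0, 1, 3, 5}) = 2
G(28) = mex({0, 1, 2, 5}) = 3
G(29) = mex({0, 1, 2, 4, 5, 6}) = 3
G(30) = mex({1, 2, 4, 6}) = 0
G(31) = mex({0, 1, 2, 3, 4, 6}) = 5
G(32) = mex({1, 2, 3, 4, 7}) = 0
G(33) = mex({0, 3, 7}) = 1
G(34) = mex({0, 2, 3, 5, 7}) = 1
G(35) = mex({0, 2, 3, 5, 6}) = 1
Therefore G(35) = 1.

1


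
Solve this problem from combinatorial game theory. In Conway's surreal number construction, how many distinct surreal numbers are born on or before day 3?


Day 0: {|} = 0 is born. Count = 1.
Day n: the number of surreal numbers born by day n is 2^(n+1) - 1.
By day 0: 2^1 - 1 = 1
By day 1: 2^2 - 1 = 3
By day 2: 2^3 - 1 = 7
By day 3: 2^4 - 1 = 15
By day 3: 15 surreal numbers.

15


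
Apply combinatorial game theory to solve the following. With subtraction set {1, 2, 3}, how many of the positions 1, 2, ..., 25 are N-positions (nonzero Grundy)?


Subtraction set S = {1, 2, 3}, so G(n) = n mod 4.
G(n) = 0 when n is a multiple of 4.
Multiples of 4 in [1, 25]: 6
N-positions (nonzero Grundy) = 25 - 6 = 19

19


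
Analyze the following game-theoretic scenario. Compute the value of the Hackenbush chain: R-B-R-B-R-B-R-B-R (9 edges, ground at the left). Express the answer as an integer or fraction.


Edges (from ground): R-B-R-B-R-B-R-B-R
By Berlekamp's sign-expansion rule, a Blue-Red Hackenbush stalk has the value of the surreal number whose sign sequence is the edge sequence with B -> + and R -> -.
Sign sequence: -+-+-+-+-
Trace the sign expansion in the surreal number tree, starting from 0:
Edge 1: R (sign -) -> bounds (-inf, 0), value = -1
Edge 2: B (sign +) -> bounds (-1, 0), value = -1/2
Edge 3: R (sign -) -> bounds (-1, -1/2), value = -3/4
Edge 4: B (sign +) -> bounds (-3/4, -1/2), value = -5/8
Edge 5: R (sign -) -> bounds (-3/4, -5/8), value = -11/16
Edge 6: B (sign +) -> bounds (-11/16, -5/8), value = -21/32
Edge 7: R (sign -) -> bounds (-11/16, -21/32), value = -43/64
Edge 8: B (sign +) -> bounds (-43/64, -21/32), value = -85/128
Edge 9: R (sign -) -> bounds (-43/64, -85/128), value = -171/256
Game value = -171/256

-171/256


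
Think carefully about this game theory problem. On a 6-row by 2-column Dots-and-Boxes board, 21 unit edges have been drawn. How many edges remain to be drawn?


Grid: 6 x 2 boxes, i.e. 7 rows and 3 columns of dots.
Horizontal edges: (rows + 1) * cols = 7 * 2 = 14
Vertical edges: rows * (cols + 1) = 6 * 3 = 18
Total edges: 14 + 18 = 32
Edges drawn: 21
Remaining: 32 - 21 = 11

11


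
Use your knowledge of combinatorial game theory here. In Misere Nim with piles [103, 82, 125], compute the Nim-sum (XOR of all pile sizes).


We need the XOR (exclusive or) of all pile sizes.
After XOR-ing pile 1 (size 103): 0 XOR 103 = 103
After XOR-ing pile 2 (size 82): 103 XOR 82 = 53
After XOR-ing pile 3 (size 125): 53 XOR 125 = 72
The Nim-value of this position is 72.

72


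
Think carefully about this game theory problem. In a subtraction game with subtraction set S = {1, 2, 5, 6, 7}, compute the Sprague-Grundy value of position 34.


The subtraction set is S = {1, 2, 5, 6, 7}.
G(k) = mex{ G(k - s) : s in S, s <= k }. We compute iteratively: G(0) = 0.
G(1) = mex({0}) = 1
G(2) = mex({0, 1}) = 2
G(3) = mex({1, 2}) = 0
G(4) = mex({0, 2}) = 1
G(5) = mex({0, 1}) = 2
G(6) = mex({0, 1, 2}) = 3
G(7) = mex({0, 1, 2, 3}) = 4
G(8) = mex({0, 1, 2, 3, 4}) = 5
G(9) = mex({0, 1, 2, 4, 5}) = 3
G(10) = mex({0, 1, 2, 3, 5}) = 4
G(11) = mex({1, 2, 3, 4}) = 0
G(12) = mex({0, 2, 3, 4}) = 1
G(13) = mex({0, 1, 3, 4, 5}) = 2
G(14) = mex({1, 2, 3, 4, 5}) = 0
G(15) = mex({0, 2, 3, 4, 5}) = 1
G(16) = mex({0, 1, 3, 4}) = 2
G(17) = mex({0, 1, 2, 4}) = 3
Observe that G(11)..G(17) = 0, 1, 2, 0, 1, 2, 3 repeats G(0)..G(6) = 0, 1, 2, 0, 1, 2, 3.
For k >= max(S) = 7, G(k) is determined by the previous 7 values G(k-7)..G(k-1); a window of 7 consecutive values has recurred shifted by 11, so by induction G(k + 11) = G(k) for all k >= 0: the sequence is periodic from the start with period 11.
One period: G(0..10) = 0, 1, 2, 0, 1, 2, 3, 4, 5, 3, 4.
34 mod 11 = 1, so G(34) = G(1) = 1.

1


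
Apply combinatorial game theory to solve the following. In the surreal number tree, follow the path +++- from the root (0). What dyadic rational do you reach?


Sign expansion: +++-
Rule: track bounds (lo, hi), initially (-inf, +inf). On '+', the current value becomes lo and we move to the simplest number in (value, hi): value + 1 if hi = +inf, otherwise the midpoint (value + hi)/2. On '-', the current value becomes hi and we move to value - 1 if lo = -inf, otherwise the midpoint (lo + value)/2.
Start at 0.
Step 1: sign = +, move right. Bounds: (0, +inf). Value = 1
Step 2: sign = +, move right. Bounds: (1, +inf). Value = 2
Step 3: sign = +, move right. Bounds: (2, +inf). Value = 3
Step 4: sign = -, move left. Bounds: (2, 3). Value = 5/2
The surreal number with sign expansion +++- is 5/2.

5/2


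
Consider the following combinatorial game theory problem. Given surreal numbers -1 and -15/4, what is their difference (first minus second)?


x = -1, y = -15/4
Converting to common denominator: 4
x = -4/4, y = -15/4
x - y = -1 - -15/4 = 11/4

11/4


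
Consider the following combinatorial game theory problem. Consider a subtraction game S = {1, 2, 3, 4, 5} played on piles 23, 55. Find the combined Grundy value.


Subtraction set: {1, 2, 3, 4, 5}
For this subtraction set, G(n) = n mod 6 (period = max + 1 = 6).
Pile 1 (size 23): G(23) = 23 mod 6 = 5
Pile 2 (size 55): G(55) = 55 mod 6 = 1
Total Grundy value = XOR of all: 5 XOR 1 = 4

4


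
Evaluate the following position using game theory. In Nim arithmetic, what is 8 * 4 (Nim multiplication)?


Nim multiplication is bilinear over XOR: (u XOR v) * w = (u*w) XOR (v*w).
So we split each operand into its bit components and XOR the pairwise Nim products.
8 = 8 (as XOR of powers of 2).
4 = 4 (as XOR of powers of 2).
Using the standard Nim-product table on single bits:
  2*2 = 3,   2*4 = 8,   2*8 = 12,
  4*4 = 6,   4*8 = 11,  8*8 = 13,
and  1*x = x (identity), k*l = l*k (commutative).
Pairwise Nim products:
  8 * 4 = 11
XOR them: 11 = 11.
Result: 8 * 4 = 11 (in Nim).

11


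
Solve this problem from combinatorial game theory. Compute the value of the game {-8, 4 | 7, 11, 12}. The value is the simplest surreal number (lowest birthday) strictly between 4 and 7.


Left options: {-8, 4}, max = 4
Right options: {7, 11, 12}, min = 7
All options are numbers and max(Left) < min(Right), so by the simplicity theorem the value is the simplest (earliest-born) number strictly between 4 and 7.
Integers 5 through 6 all lie strictly between 4 and 7.
Among integers, the simplest (lowest birthday = smallest |n|; 0 is born on day 0, +-n on day n) is 5.
No non-integer in the interval can be simpler: if x is a non-integer in the interval, then floor(x) or ceil(x) also lies in the interval (the interval contains an integer), and both are proper prefixes of x's sign expansion, i.e. born earlier. So the game value is 5.
Game value = 5

5


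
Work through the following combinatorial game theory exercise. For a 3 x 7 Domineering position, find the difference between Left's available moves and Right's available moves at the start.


Board is 3 x 7 (rows x cols).
Left (vertical) placements: (rows-1) * cols = 2 * 7 = 14
Right (horizontal) placements: rows * (cols-1) = 3 * 6 = 18
Advantage = Left - Right = 14 - 18 = -4

-4


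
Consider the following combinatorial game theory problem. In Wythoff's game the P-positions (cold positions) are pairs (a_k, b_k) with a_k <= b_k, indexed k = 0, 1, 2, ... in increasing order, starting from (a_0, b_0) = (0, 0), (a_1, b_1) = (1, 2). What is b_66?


By Wythoff's theorem, a_k = floor(k * phi) and b_k = floor(k * phi^2) = a_k + k, where phi = (1 + sqrt(5))/2 is the golden ratio.
phi = (1 + sqrt(5))/2 = 1.618034
phi^2 = phi + 1 = 2.618034
k = 66
k * phi^2 = 66 * 2.618034 = 172.790243
b_66 = floor(k * phi^2) = 172 (check: a_66 + k = 106 + 66 = 172)

172


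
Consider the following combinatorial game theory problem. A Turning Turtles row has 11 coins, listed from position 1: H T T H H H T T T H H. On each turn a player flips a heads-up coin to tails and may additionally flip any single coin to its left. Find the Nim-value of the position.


Coins: H T T H H H T T T H H
Key fact: a single head at position k behaves exactly like a Nim heap of size k (turning it to T and optionally flipping a coin at j < k corresponds to moving the heap from k to j, or to 0), and heads combine as a disjunctive sum (two heads at the same place would cancel, matching j XOR j = 0). So the Nim-value is the XOR of the 1-indexed positions of the heads.
Face-up positions (1-indexed): [1, 4, 5, 6, 10, 11]
XOR 0 with 1: 0 XOR 1 = 1
XOR 1 with 4: 1 XOR 4 = 5
XOR 5 with 5: 5 XOR 5 = 0
XOR 0 with 6: 0 XOR 6 = 6
XOR 6 with 10: 6 XOR 10 = 12
XOR 12 with 11: 12 XOR 11 = 7
Nim-value = 7

7


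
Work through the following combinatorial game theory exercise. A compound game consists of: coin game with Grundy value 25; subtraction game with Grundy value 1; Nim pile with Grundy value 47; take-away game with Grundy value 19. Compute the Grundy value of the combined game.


By the Sprague-Grundy theorem, the Grundy value of a sum of games is the XOR of individual Grundy values.
coin game: Grundy value = 25. Running XOR: 0 XOR 25 = 25
subtraction game: Grundy value = 1. Running XOR: 25 XOR 1 = 24
Nim pile: Grundy value = 47. Running XOR: 24 XOR 47 = 55
take-away game: Grundy value = 19. Running XOR: 55 XOR 19 = 36
The combined Grundy value is 36.

36


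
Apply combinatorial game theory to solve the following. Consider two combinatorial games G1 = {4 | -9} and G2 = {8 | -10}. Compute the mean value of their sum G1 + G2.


G1 = {4 | -9}, G2 = {8 | -10}
Each is a switch {a | b} with numbers a > b; its mean value is (a + b)/2, and mean value is additive over game sums: m(G1 + G2) = m(G1) + m(G2).
Mean of G1 = (4 + (-9))/2 = -5/2 = -5/2
Mean of G2 = (8 + (-10))/2 = -2/2 = -1
Mean of G1 + G2 = -5/2 + -1 = -7/2

-7/2


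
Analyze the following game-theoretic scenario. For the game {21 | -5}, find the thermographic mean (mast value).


Game = {21 | -5}, a switch {a | b} with numbers a > b.
Its thermograph has left wall a - t and right wall b + t, which meet at t = (a - b)/2, where both equal (a + b)/2. So the mast (mean value) is at (a + b)/2.
Mean = (21 + (-5))/2 = 16/2 = 8

8


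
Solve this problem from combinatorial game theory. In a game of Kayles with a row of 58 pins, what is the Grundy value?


Kayles: a move removes 1 or 2 adjacent pins from a contiguous row.
Removing pins from a row of k leaves two independent rows (a, b) with a + b = k - 1 (one pin) or a + b = k - 2 (two pins); an end removal gives a = 0.
By Sprague-Grundy, G(k) = mex{ G(a) XOR G(b) } over all these splits. G(0) = 0.
G(1): splits (0,0):0^0=0 -> mex({0}) = 1
G(2): splits (0,1):0^1=1 (0,0):0^0=0 -> mex({0, 1}) = 2
G(3): splits (0,2):0^2=2 (1,1):1^1=0 (0,1):0^1=1 -> mex({0, 1, 2}) = 3
G(4): splits (0,3):0^3=3 (1,2):1^2=3 (0,2):0^2=2 (1,1):1^1=0 -> mex({0, 2, 3}) = 1
G(5): splits (0,4):0^1=1 (1,3):1^3=2 (2,2):2^2=0 (0,3):0^3=3 (1,2):1^2=3 -> mex({0, 1, 2, 3}) = 4
G(6) = mex({0, 1, 2, 4}) = 3
G(7) = mex({0, 1, 3, 4, 5}) = 2
G(8) = mex({0, 2, 3, 5, 6}) = 1
G(9) = mex({0, 1, 2, 3, 6, 7}) = 4
G(10) = mex({0, 1, 3, 4, 5, 7}) = 2
G(11) = mex({0, 1, 2, 3, 4, 5}) = 6
G(12) = mex({0, 1, 2, 3, 5, 6, 7}) = 4
G(13) = mex({0, 2, 3, 4, 6, 7}) = 1
G(14) = mex({0, 1, 4, 5, 6, 7}) = 2
G(15) = mex({0, 1, 2, 3, 4, 5, 6}) = 7
G(16) = mex({0, 2, 3, 5, 6, 7}) = 1
G(17) = mex({0, 1, 2, 3, 5, 6, 7}) = 4
G(18) = mex({0, 1, 2, 4, 5, 6}) = 3
G(19) = mex({0, 1, 3, 4, 5, 7}) = 2
G(20) = mex({0, 2, 3, 4, 5, 6, 7}) = 1
G(21) = mex({0, 1, 2, 3, 5, 6, 7}) = 4
G(22) = mex({0, 1, 2, 3, 4, 5, 7}) = 6
G(23) = mex({0, 1, 2, 3, 4, 5, 6}) = 7
G(24) = mex({0, 1, 2, 3, 5, 6, 7}) = 4
G(25) = mex({0, 2, 3, 4, 6, 7}) = 1
G(26) = mex({0, 1, 3, 4, 5, 6, 7}) = 2
G(27) = mex({0, 1, 2, 3, 4, 5, 6, 7}) = 8
G(28) = mex({0, 1, 2, 3, 4, 6, 7, 8}) = 5
G(29) = mex({0, 1, 2, 3, 5, 6, 7, 8, 9}) = 4
G(30) = mex({0, 1, 2, 3, 4, 5, 6, 9, 10}) = 7
G(31) = mex({0, 1, 3, 4, 5, 7, 10, 11}) = 2
G(32) = mex({0, 2, 3, 4, 5, 6, 7, 9, 11}) = 1
G(33) = mex({0, 1, 2, 3, 4, 5, 6, 7, 9, 12}) = 8
G(34) = mex({0, 1, 2, 3, 4, 5, 7, 8, 11, 12}) = 6
G(35) = mex({0, 1, 2, 3, 4, 5, 6, 8, 9, 10, 11}) = 7
G(36) = mex({0, 1, 2, 3, 5, 6, 7, 9, 10}) = 4
G(37) = mex({0, 2, 3, 4, 6, 7, 9, 10, 11, 12}) = 1
G(38) = mex({0, 1, 3, 4, 5, 6, 7, 9, 10, 11, 12}) = 2
G(39) = mex({0, 1, 2, 4, 5, 6, 7, 9, 10, 12, 14}) = 3
G(40) = mex({0, 2, 3, 4, 6, 7, 11, 12, 14}) = 1
G(41) = mex({0, 1, 2, 3, 5, 6, 7, 9, 10, 11, 12}) = 4
G(42) = mex({0, 1, 2, 3, 4, 5, 6, 9, 10}) = 7
G(43) = mex({0, 1, 3, 4, 5, 7, 9, 10, 12, 15}) = 2
G(44) = mex({0, 2, 3, 4, 5, 6, 7, 9, 10, 12, 15}) = 1
G(45) = mex({0, 1, 2, 3, 4, 5, 6, 7, 9, 10, 12, 14}) = 8
G(46) = mex({0, 1, 3, 4, 5, 7, 8, 11, 12, 14}) = 2
G(47) = mex({0, 1, 2, 3, 4, 5, 6, 8, 9, 10, 11, 12}) = 7
G(48) = mex({0, 1, 2, 3, 5, 6, 7, 9, 10}) = 4
G(49) = mex({0, 2, 3, 4, 6, 7, 9, 10, 11, 12, 15}) = 1
G(50) = mex({0, 1, 4, 5, 6, 7, 9, 11, 12, 14, 15}) = 2
G(51) = mex({0, 1, 2, 3, 4, 5, 6, 7, 9, 12, 14, 15}) = 8
G(52) = mex({0, 2, 3, 4, 5, 6, 7, 8, 11, 12, 15}) = 1
G(53) = mex({0, 1, 2, 3, 5, 6, 7, 8, 9, 10, 11, 12}) = 4
G(54) = mex({0, 1, 2, 3, 4, 5, 6, 9, 10}) = 7
G(55) = mex({0, 1, 3, 4, 5, 7, 9, 10, 11, 12}) = 2
G(56) = mex({0, 2, 3, 4, 5, 6, 7, 9, 10, 11, 12, 13, 14}) = 1
G(57) = mex({0, 1, 2, 3, 5, 6, 7, 9, 10, 12, 13, 14, 15}) = 4
G(58) = mex({0, 1, 3, 4, 5, 7, 11, 12, 14, 15}) = 2
Therefore G(58) = 2.

2


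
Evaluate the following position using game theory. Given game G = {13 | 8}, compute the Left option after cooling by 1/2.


Original game: {13 | 8} (a switch {a | b} with a > b).
Cooling by t (for t below the temperature (a - b)/2 = 5/2) taxes each move by t: {a | b} cooled by t is {a - t | b + t}.
Cooling amount: t = 1/2
Cooled Left option: 13 - 1/2 = 25/2
Cooled Right option: 8 + 1/2 = 17/2
Cooled game: {25/2 | 17/2}
Left option = 25/2

25/2


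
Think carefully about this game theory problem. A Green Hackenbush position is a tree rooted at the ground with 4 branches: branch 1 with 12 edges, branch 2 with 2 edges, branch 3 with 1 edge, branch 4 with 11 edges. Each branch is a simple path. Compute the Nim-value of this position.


The tree has 4 branches from the ground vertex.
In Green Hackenbush, the Nim-value of a simple path of length k is k.
Branch 1: length 12, Nim-value = 12
Branch 2: length 2, Nim-value = 2
Branch 3: length 1, Nim-value = 1
Branch 4: length 11, Nim-value = 11
Total Nim-value = XOR of all branch values:
0 XOR 12 = 12
12 XOR 2 = 14
14 XOR 1 = 15
15 XOR 11 = 4
Nim-value of the tree = 4

4


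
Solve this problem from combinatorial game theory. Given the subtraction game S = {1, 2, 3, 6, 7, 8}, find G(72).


The subtraction set is S = {1, 2, 3, 6, 7, 8}.
G(k) = mex{ G(k - s) : s in S, s <= k }. We compute iteratively: G(0) = 0.
G(1) = mex({0}) = 1
G(2) = mex({0, 1}) = 2
G(3) = mex({0, 1, 2}) = 3
G(4) = mex({1, 2, 3}) = 0
G(5) = mex({0, 2, 3}) = 1
G(6) = mex({0, 1, 3}) = 2
G(7) = mex({0, 1, 2}) = 3
G(8) = mex({0, 1, 2, 3}) = 4
G(9) = mex({1, 2, 3, 4}) = 0
G(10) = mex({0, 2, 3, 4}) = 1
G(11) = mex({0, 1, 3, 4}) = 2
G(12) = mex({0, 1, 2}) = 3
G(13) = mex({1, 2, 3}) = 0
G(14) = mex({0, 2, 3, 4}) = 1
G(15) = mex({0, 1, 3, 4}) = 2
G(16) = mex({0, 1, 2, 4}) = 3
Observe that G(9)..G(16) = 0, 1, 2, 3, 0, 1, 2, 3 repeats G(0)..G(7) = 0, 1, 2, 3, 0, 1, 2, 3.
For k >= max(S) = 8, G(k) is determined by the previous 8 values G(k-8)..G(k-1); a window of 8 consecutive values has recurred shifted by 9, so by induction G(k + 9) = G(k) for all k >= 0: the sequence is periodic from the start with period 9.
One period: G(0..8) = 0, 1, 2, 3, 0, 1, 2, 3, 4.
72 mod 9 = 0, so G(72) = G(0) = 0.

0


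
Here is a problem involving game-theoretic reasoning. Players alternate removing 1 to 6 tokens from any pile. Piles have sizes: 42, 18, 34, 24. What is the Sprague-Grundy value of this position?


Subtraction set: {1, 2, 3, 4, 5, 6}
For this subtraction set, G(n) = n mod 7 (period = max + 1 = 7).
Pile 1 (size 42): G(42) = 42 mod 7 = 0
Pile 2 (size 18): G(18) = 18 mod 7 = 4
Pile 3 (size 34): G(34) = 34 mod 7 = 6
Pile 4 (size 24): G(24) = 24 mod 7 = 3
Total Grundy value = XOR of all: 0 XOR 4 XOR 6 XOR 3 = 1

1


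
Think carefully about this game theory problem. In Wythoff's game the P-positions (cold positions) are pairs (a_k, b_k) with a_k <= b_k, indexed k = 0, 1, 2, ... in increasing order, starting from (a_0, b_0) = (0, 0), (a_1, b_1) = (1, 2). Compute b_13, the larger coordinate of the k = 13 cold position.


By Wythoff's theorem, a_k = floor(k * phi) and b_k = floor(k * phi^2) = a_k + k, where phi = (1 + sqrt(5))/2 is the golden ratio.
phi = (1 + sqrt(5))/2 = 1.618034
phi^2 = phi + 1 = 2.618034
k = 13
k * phi^2 = 13 * 2.618034 = 34.034442
b_13 = floor(k * phi^2) = 34 (check: a_13 + k = 21 + 13 = 34)

34


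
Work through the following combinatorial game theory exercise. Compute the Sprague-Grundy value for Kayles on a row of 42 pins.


Kayles: a move removes 1 or 2 adjacent pins from a contiguous row.
Removing pins from a row of k leaves two independent rows (a, b) with a + b = k - 1 (one pin) or a + b = k - 2 (two pins); an end removal gives a = 0.
By Sprague-Grundy, G(k) = mex{ G(a) XOR G(b) } over all these splits. G(0) = 0.
G(1): splits (0,0):0^0=0 -> mex({0}) = 1
G(2): splits (0,1):0^1=1 (0,0):0^0=0 -> mex({0, 1}) = 2
G(3): splits (0,2):0^2=2 (1,1):1^1=0 (0,1):0^1=1 -> mex({0, 1, 2}) = 3
G(4): splits (0,3):0^3=3 (1,2):1^2=3 (0,2):0^2=2 (1,1):1^1=0 -> mex({0, 2, 3}) = 1
G(5): splits (0,4):0^1=1 (1,3):1^3=2 (2,2):2^2=0 (0,3):0^3=3 (1,2):1^2=3 -> mex({0, 1, 2, 3}) = 4
G(6) = mex({0, 1, 2, 4}) = 3
G(7) = mex({0, 1, 3, 4, 5}) = 2
G(8) = mex({0, 2, 3, 5, 6}) = 1
G(9) = mex({0, 1, 2, 3, 6, 7}) = 4
G(10) = mex({0, 1, 3, 4, 5, 7}) = 2
G(11) = mex({0, 1, 2, 3, 4, 5}) = 6
G(12) = mex({0, 1, 2, 3, 5, 6, 7}) = 4
G(13) = mex({0, 2, 3, 4, 6, 7}) = 1
G(14) = mex({0, 1, 4, 5, 6, 7}) = 2
G(15) = mex({0, 1, 2, 3, 4, 5, 6}) = 7
G(16) = mex({0, 2, 3, 5, 6, 7}) = 1
G(17) = mex({0, 1, 2, 3, 5, 6, 7}) = 4
G(18) = mex({0, 1, 2, 4, 5, 6}) = 3
G(19) = mex({0, 1, 3, 4, 5, 7}) = 2
G(20) = mex({0, 2, 3, 4, 5, 6, 7}) = 1
G(21) = mex({0, 1, 2, 3, 5, 6, 7}) = 4
G(22) = mex({0, 1, 2, 3, 4, 5, 7}) = 6
G(23) = mex({0, 1, 2, 3, 4, 5, 6}) = 7
G(24) = mex({0, 1, 2, 3, 5, 6, 7}) = 4
G(25) = mex({0, 2, 3, 4, 6, 7}) = 1
G(26) = mex({0, 1, 3, 4, 5, 6, 7}) = 2
G(27) = mex({0, 1, 2, 3, 4, 5, 6, 7}) = 8
G(28) = mex({0, 1, 2, 3, 4, 6, 7, 8}) = 5
G(29) = mex({0, 1, 2, 3, 5, 6, 7, 8, 9}) = 4
G(30) = mex({0, 1, 2, 3, 4, 5, 6, 9, 10}) = 7
G(31) = mex({0, 1, 3, 4, 5, 7, 10, 11}) = 2
G(32) = mex({0, 2, 3, 4, 5, 6, 7, 9, 11}) = 1
G(33) = mex({0, 1, 2, 3, 4, 5, 6, 7, 9, 12}) = 8
G(34) = mex({0, 1, 2, 3, 4, 5, 7, 8, 11, 12}) = 6
G(35) = mex({0, 1, 2, 3, 4, 5, 6, 8, 9, 10, 11}) = 7
G(36) = mex({0, 1, 2, 3, 5, 6, 7, 9, 10}) = 4
G(37) = mex({0, 2, 3, 4, 6, 7, 9, 10, 11, 12}) = 1
G(38) = mex({0, 1, 3, 4, 5, 6, 7, 9, 10, 11, 12}) = 2
G(39) = mex({0, 1, 2, 4, 5, 6, 7, 9, 10, 12, 14}) = 3
G(40) = mex({0, 2, 3, 4, 6, 7, 11, 12, 14}) = 1
G(41) = mex({0, 1, 2, 3, 5, 6, 7, 9, 10, 11, 12}) = 4
G(42) = mex({0, 1, 2, 3, 4, 5, 6, 9, 10}) = 7
Therefore G(42) = 7.

7


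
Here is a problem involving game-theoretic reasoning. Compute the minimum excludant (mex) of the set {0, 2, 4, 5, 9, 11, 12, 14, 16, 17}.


Set = {0, 2, 4, 5, 9, 11, 12, 14, 16, 17}
0 is in the set.
1 is NOT in the set. This is the mex.
mex = 1

1


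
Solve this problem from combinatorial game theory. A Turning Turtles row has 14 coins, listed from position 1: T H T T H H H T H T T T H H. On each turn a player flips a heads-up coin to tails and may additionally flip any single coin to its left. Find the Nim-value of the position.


Coins: T H T T H H H T H T T T H H
Key fact: a single head at position k behaves exactly like a Nim heap of size k (turning it to T and optionally flipping a coin at j < k corresponds to moving the heap from k to j, or to 0), and heads combine as a disjunctive sum (two heads at the same place would cancel, matching j XOR j = 0). So the Nim-value is the XOR of the 1-indexed positions of the heads.
Face-up positions (1-indexed): [2, 5, 6, 7, 9, 13, 14]
XOR 0 with 2: 0 XOR 2 = 2
XOR 2 with 5: 2 XOR 5 = 7
XOR 7 with 6: 7 XOR 6 = 1
XOR 1 with 7: 1 XOR 7 = 6
XOR 6 with 9: 6 XOR 9 = 15
XOR 15 with 13: 15 XOR 13 = 2
XOR 2 with 14: 2 XOR 14 = 12
Nim-value = 12

12


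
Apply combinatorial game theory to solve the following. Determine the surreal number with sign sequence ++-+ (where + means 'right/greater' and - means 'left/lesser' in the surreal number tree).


Sign expansion: ++-+
Rule: track bounds (lo, hi), initially (-inf, +inf). On '+', the current value becomes lo and we move to the simplest number in (value, hi): value + 1 if hi = +inf, otherwise the midpoint (value + hi)/2. On '-', the current value becomes hi and we move to value - 1 if lo = -inf, otherwise the midpoint (lo + value)/2.
Start at 0.
Step 1: sign = +, move right. Bounds: (0, +inf). Value = 1
Step 2: sign = +, move right. Bounds: (1, +inf). Value = 2
Step 3: sign = -, move left. Bounds: (1, 2). Value = 3/2
Step 4: sign = +, move right. Bounds: (3/2, 2). Value = 7/4
The surreal number with sign expansion ++-+ is 7/4.

7/4


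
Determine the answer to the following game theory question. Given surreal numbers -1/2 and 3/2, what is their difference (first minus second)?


x = -1/2, y = 3/2
Converting to common denominator: 2
x = -1/2, y = 3/2
x - y = -1/2 - 3/2 = -2

-2


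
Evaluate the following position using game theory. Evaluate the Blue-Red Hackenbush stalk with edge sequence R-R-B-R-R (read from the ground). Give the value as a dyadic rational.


Edges (from ground): R-R-B-R-R
By Berlekamp's sign-expansion rule, a Blue-Red Hackenbush stalk has the value of the surreal number whose sign sequence is the edge sequence with B -> + and R -> -.
Sign sequence: --+--
Trace the sign expansion in the surreal number tree, starting from 0:
Edge 1: R (sign -) -> bounds (-inf, 0), value = -1
Edge 2: R (sign -) -> bounds (-inf, -1), value = -2
Edge 3: B (sign +) -> bounds (-2, -1), value = -3/2
Edge 4: R (sign -) -> bounds (-2, -3/2), value = -7/4
Edge 5: R (sign -) -> bounds (-2, -7/4), value = -15/8
Game value = -15/8

-15/8
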